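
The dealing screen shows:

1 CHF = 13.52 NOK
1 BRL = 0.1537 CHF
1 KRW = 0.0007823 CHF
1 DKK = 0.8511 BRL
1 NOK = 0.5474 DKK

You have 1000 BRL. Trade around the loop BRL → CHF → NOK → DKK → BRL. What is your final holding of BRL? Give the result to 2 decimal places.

968.14

1000 BRL × 0.1537 = 153.7 CHF
153.7 CHF × 13.52 = 2078.024 NOK
2078.024 NOK × 0.5474 = 1137.5103376 DKK
1137.5103376 DKK × 0.8511 = 968.13504833136 BRL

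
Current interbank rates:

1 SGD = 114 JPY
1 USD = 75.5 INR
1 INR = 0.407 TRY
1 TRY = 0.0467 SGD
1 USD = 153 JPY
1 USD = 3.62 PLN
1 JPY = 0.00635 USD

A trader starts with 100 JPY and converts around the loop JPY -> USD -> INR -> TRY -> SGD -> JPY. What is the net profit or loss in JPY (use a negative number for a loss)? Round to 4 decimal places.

3.8812

100 JPY × 0.00635 = 0.635 USD
0.635 USD × 75.5 = 47.9425 INR
47.9425 INR × 0.407 = 19.5125975 TRY
19.5125975 TRY × 0.0467 = 0.91123830325 SGD
0.91123830325 SGD × 114 = 103.8811665705 JPY
Net change: 103.8811665705 − 100 = 3.8811665705 JPY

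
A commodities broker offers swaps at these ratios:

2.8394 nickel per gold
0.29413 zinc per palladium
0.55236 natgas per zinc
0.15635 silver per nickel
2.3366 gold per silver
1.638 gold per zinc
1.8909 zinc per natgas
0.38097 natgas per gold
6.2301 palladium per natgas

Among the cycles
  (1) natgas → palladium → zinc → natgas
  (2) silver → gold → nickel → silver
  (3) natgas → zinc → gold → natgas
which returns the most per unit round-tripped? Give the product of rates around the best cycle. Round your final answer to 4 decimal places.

(1) 6.2301 × 0.29413 × 0.55236 = 1.01218
(2) 2.3366 × 2.8394 × 0.15635 = 1.03731
(3) 1.8909 × 1.638 × 0.38097 = 1.17998
Highest is cycle (3) at 1.1800 (>1, arbitrage).

1.1800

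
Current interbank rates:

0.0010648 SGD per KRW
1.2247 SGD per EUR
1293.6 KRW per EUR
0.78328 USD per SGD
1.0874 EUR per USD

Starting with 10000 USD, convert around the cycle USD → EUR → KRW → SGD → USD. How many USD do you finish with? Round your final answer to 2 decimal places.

10000 USD × 1.0874 = 10874 EUR
10874 EUR × 1293.6 = 14066606.4 KRW
14066606.4 KRW × 0.0010648 = 14978.12249472 SGD
14978.12249472 SGD × 0.78328 = 11732.0637876642816 USD

11732.06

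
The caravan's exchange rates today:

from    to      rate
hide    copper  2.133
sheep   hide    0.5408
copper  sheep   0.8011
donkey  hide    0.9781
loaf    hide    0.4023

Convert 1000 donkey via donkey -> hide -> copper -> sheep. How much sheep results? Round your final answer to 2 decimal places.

1671.32

1000 donkey × 0.9781 = 978.1 hide
978.1 hide × 2.133 = 2086.2873 copper
2086.2873 copper × 0.8011 = 1671.32475603 sheep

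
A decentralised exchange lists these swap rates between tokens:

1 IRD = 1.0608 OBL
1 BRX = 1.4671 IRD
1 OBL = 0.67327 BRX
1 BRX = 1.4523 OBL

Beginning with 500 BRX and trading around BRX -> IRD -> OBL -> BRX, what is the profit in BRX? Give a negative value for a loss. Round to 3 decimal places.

23.905

500 BRX × 1.4671 = 733.55 IRD
733.55 IRD × 1.0608 = 778.14984 OBL
778.14984 OBL × 0.67327 = 523.9049427768 BRX
Net change: 523.9049427768 − 500 = 23.9049427768 BRX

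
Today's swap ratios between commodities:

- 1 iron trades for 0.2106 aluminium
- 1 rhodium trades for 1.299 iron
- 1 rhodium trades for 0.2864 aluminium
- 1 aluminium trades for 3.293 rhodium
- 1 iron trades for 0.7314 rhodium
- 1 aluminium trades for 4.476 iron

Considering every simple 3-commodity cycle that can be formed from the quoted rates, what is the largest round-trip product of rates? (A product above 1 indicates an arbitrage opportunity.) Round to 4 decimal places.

iron→rhodium→aluminium→iron: 0.7314 × 0.2864 × 4.476 = 0.93760
iron→aluminium→rhodium→iron: 0.2106 × 3.293 × 1.299 = 0.90086
Maximum is iron→rhodium→aluminium→iron at 0.9376; no arbitrage — every cycle loses value.

0.9376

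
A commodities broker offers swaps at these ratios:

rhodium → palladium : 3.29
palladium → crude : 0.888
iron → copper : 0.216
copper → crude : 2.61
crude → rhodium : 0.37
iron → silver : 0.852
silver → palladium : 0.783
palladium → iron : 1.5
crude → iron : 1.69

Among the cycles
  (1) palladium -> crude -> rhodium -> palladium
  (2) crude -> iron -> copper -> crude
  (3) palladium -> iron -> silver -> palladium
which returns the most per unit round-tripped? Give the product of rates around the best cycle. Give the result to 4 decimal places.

(1) 0.888 × 0.37 × 3.29 = 1.08096
(2) 1.69 × 0.216 × 2.61 = 0.95275
(3) 1.5 × 0.852 × 0.783 = 1.00067
Highest is cycle (1) at 1.0810 (>1, arbitrage).

1.0810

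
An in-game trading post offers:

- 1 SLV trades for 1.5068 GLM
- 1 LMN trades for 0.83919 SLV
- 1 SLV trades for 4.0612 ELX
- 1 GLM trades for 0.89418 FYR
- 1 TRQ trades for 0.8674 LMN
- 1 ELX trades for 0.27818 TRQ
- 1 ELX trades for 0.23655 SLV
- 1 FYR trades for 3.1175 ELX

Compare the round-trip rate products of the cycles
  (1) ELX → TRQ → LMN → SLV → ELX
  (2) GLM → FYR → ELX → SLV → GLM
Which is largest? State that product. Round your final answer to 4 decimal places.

0.9936

(1) 0.27818 × 0.8674 × 0.83919 × 4.0612 = 0.82236
(2) 0.89418 × 3.1175 × 0.23655 × 1.5068 = 0.99360
Highest is cycle (2) at 0.9936 (≤1, no arbitrage).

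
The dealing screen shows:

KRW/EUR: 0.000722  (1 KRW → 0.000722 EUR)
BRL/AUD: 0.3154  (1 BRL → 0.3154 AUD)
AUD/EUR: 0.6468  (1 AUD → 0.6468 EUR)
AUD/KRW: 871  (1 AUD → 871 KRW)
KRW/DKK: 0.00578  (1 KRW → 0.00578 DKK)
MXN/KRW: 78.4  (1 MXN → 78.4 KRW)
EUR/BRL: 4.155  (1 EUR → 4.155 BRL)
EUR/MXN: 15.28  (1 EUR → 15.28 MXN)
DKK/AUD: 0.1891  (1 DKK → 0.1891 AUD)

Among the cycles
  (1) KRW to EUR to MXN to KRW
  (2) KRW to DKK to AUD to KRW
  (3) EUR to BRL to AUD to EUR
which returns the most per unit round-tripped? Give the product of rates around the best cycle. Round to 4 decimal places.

0.9520

(1) 0.000722 × 15.28 × 78.4 = 0.86492
(2) 0.00578 × 0.1891 × 871 = 0.95200
(3) 4.155 × 0.3154 × 0.6468 = 0.84762
Highest is cycle (2) at 0.9520 (≤1, no arbitrage).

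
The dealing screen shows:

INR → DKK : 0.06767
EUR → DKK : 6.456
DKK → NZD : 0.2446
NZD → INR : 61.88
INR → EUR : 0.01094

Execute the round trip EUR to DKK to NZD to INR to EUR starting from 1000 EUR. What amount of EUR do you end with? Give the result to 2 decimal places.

1000 EUR × 6.456 = 6456 DKK
6456 DKK × 0.2446 = 1579.1376 NZD
1579.1376 NZD × 61.88 = 97717.034688 INR
97717.034688 INR × 0.01094 = 1069.02435948672 EUR

1069.02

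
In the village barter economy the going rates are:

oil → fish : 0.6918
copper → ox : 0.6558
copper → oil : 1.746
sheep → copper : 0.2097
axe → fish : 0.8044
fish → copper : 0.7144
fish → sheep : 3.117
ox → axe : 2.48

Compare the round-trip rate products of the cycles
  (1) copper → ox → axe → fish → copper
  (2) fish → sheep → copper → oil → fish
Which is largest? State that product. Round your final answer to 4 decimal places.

(1) 0.6558 × 2.48 × 0.8044 × 0.7144 = 0.93462
(2) 3.117 × 0.2097 × 1.746 × 0.6918 = 0.78951
Highest is cycle (1) at 0.9346 (≤1, no arbitrage).

0.9346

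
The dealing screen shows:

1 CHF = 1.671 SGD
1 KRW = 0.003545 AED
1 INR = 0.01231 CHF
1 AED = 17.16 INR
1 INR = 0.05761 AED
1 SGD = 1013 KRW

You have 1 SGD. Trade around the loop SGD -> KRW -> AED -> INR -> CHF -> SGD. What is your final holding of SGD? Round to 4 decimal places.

1.2676

1 SGD × 1013 = 1013 KRW
1013 KRW × 0.003545 = 3.591085 AED
3.591085 AED × 17.16 = 61.6230186 INR
61.6230186 INR × 0.01231 = 0.758579358966 CHF
0.758579358966 CHF × 1.671 = 1.267586108832186 SGD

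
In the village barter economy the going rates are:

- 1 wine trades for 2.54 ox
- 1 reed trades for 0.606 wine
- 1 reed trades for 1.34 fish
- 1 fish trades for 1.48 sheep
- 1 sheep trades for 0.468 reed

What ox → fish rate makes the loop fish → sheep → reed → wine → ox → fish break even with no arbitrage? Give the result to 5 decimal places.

Known legs of the cycle: 1.48 × 0.468 × 0.606 × 2.54 = 1.0661391936
For no arbitrage the full-cycle product must be 1, so the missing rate is 1 / 1.0661391936 ≈ 0.9379638.

0.93796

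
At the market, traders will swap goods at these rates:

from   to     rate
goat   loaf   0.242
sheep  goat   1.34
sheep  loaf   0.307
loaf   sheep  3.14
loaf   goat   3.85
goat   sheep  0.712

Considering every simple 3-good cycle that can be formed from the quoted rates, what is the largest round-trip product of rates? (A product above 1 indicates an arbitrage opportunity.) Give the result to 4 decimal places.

1.0182

sheep→goat→loaf→sheep: 1.34 × 0.242 × 3.14 = 1.01824
sheep→loaf→goat→sheep: 0.307 × 3.85 × 0.712 = 0.84155
Maximum is sheep→goat→loaf→sheep at 1.0182; arbitrage exists.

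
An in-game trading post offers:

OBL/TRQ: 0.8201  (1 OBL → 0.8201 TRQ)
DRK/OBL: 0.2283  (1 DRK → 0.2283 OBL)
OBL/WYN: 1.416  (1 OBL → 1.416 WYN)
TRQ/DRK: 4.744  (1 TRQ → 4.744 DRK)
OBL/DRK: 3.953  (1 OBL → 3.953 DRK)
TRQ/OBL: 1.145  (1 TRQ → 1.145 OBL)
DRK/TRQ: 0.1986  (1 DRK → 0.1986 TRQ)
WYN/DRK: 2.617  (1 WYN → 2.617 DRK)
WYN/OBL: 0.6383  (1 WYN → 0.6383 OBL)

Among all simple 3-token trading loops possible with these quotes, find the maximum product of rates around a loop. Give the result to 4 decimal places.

TRQ→OBL→DRK→TRQ: 1.145 × 3.953 × 0.1986 = 0.89890
TRQ→DRK→OBL→TRQ: 4.744 × 0.2283 × 0.8201 = 0.88821
WYN→DRK→OBL→WYN: 2.617 × 0.2283 × 1.416 = 0.84600
Maximum is TRQ→OBL→DRK→TRQ at 0.8989; no arbitrage — every cycle loses value.

0.8989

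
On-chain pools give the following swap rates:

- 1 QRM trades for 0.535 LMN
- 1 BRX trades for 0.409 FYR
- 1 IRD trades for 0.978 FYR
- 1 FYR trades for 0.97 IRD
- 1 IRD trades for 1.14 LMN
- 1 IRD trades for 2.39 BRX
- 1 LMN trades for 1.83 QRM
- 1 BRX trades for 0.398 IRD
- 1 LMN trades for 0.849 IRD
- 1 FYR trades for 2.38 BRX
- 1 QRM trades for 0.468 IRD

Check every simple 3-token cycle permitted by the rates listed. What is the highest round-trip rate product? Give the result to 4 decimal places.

LMN→QRM→IRD→LMN: 1.83 × 0.468 × 1.14 = 0.97634
FYR→IRD→BRX→FYR: 0.97 × 2.39 × 0.409 = 0.94818
FYR→BRX→IRD→FYR: 2.38 × 0.398 × 0.978 = 0.92640
Maximum is LMN→QRM→IRD→LMN at 0.9763; no arbitrage — every cycle loses value.

0.9763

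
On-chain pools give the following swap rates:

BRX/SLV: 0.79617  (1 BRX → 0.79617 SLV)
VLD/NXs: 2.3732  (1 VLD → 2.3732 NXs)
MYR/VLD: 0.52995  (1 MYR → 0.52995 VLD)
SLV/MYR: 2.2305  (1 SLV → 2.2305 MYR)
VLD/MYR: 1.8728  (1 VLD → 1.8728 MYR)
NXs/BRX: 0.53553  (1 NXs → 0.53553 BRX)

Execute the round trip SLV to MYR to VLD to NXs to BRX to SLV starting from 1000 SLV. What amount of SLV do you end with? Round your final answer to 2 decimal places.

1196.08

1000 SLV × 2.2305 = 2230.5 MYR
2230.5 MYR × 0.52995 = 1182.053475 VLD
1182.053475 VLD × 2.3732 = 2805.24930687 NXs
2805.24930687 NXs × 0.53553 = 1502.2951613080911 BRX
1502.2951613080911 BRX × 0.79617 = 1196.082338578662891087 SLV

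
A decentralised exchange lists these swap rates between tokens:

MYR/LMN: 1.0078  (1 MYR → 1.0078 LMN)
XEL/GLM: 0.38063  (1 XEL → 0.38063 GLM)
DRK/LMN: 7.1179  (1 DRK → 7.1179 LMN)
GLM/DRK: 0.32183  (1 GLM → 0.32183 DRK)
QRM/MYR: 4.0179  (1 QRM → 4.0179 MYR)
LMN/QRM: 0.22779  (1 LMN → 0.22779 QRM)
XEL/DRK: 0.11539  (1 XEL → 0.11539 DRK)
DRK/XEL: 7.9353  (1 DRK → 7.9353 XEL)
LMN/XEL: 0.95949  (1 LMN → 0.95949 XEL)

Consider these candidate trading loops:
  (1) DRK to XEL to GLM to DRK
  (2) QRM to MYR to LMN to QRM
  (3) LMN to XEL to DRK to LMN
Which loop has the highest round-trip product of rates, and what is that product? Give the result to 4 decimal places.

0.9721

(1) 7.9353 × 0.38063 × 0.32183 = 0.97206
(2) 4.0179 × 1.0078 × 0.22779 = 0.92238
(3) 0.95949 × 0.11539 × 7.1179 = 0.78806
Highest is cycle (1) at 0.9721 (≤1, no arbitrage).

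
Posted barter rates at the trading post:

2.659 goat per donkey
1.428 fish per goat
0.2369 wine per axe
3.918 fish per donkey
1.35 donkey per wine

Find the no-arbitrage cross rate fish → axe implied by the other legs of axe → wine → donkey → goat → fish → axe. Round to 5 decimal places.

0.82348

Known legs of the cycle: 0.2369 × 1.35 × 2.659 × 1.428 = 1.21435418538
For no arbitrage the full-cycle product must be 1, so the missing rate is 1 / 1.21435418538 ≈ 0.8234830.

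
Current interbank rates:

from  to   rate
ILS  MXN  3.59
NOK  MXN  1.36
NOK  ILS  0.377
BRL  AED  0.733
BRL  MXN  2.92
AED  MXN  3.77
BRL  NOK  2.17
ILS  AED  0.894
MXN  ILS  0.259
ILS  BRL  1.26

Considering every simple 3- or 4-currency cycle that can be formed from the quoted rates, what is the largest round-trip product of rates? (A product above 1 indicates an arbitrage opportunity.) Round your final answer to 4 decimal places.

1.0308

ILS→BRL→NOK→ILS: 1.26 × 2.17 × 0.377 = 1.03079
MXN→ILS→BRL→NOK→MXN: 0.259 × 1.26 × 2.17 × 1.36 = 0.96309
MXN→ILS→BRL→MXN: 0.259 × 1.26 × 2.92 = 0.95291
MXN→ILS→BRL→AED→MXN: 0.259 × 1.26 × 0.733 × 3.77 = 0.90181
MXN→ILS→AED→MXN: 0.259 × 0.894 × 3.77 = 0.87293
Maximum is ILS→BRL→NOK→ILS at 1.0308; arbitrage exists.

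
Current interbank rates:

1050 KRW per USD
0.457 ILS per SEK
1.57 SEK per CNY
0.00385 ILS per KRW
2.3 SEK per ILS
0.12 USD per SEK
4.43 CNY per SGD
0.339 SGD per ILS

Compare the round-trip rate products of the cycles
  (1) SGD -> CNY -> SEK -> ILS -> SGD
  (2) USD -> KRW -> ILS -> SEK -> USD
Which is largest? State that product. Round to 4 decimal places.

(1) 4.43 × 1.57 × 0.457 × 0.339 = 1.07750
(2) 1050 × 0.00385 × 2.3 × 0.12 = 1.11573
Highest is cycle (2) at 1.1157 (>1, arbitrage).

1.1157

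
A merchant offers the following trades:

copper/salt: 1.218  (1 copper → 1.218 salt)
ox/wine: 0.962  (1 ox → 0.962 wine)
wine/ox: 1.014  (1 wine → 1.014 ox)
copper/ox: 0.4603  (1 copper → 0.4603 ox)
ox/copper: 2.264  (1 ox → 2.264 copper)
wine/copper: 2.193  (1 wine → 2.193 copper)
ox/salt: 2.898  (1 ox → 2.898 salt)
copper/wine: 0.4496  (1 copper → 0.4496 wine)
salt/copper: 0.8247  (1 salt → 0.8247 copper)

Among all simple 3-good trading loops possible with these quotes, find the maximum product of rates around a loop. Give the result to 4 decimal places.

1.1001

ox→salt→copper→ox: 2.898 × 0.8247 × 0.4603 = 1.10011
wine→ox→copper→wine: 1.014 × 2.264 × 0.4496 = 1.03214
wine→copper→ox→wine: 2.193 × 0.4603 × 0.962 = 0.97108
Maximum is ox→salt→copper→ox at 1.1001; arbitrage exists.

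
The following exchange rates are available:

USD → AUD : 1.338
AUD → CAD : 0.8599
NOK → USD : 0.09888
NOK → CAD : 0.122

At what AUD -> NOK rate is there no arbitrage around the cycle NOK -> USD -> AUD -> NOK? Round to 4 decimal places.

Known legs of the cycle: 0.09888 × 1.338 = 0.13230144
For no arbitrage the full-cycle product must be 1, so the missing rate is 1 / 0.13230144 ≈ 7.558497.

7.5585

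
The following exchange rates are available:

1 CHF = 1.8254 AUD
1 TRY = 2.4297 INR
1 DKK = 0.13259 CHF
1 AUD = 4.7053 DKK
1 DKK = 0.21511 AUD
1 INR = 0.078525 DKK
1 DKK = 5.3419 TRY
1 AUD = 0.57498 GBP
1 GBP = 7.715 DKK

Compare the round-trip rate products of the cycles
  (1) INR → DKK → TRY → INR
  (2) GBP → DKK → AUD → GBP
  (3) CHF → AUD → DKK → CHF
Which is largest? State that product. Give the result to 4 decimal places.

1.1388

(1) 0.078525 × 5.3419 × 2.4297 = 1.01919
(2) 7.715 × 0.21511 × 0.57498 = 0.95422
(3) 1.8254 × 4.7053 × 0.13259 = 1.13882
Highest is cycle (3) at 1.1388 (>1, arbitrage).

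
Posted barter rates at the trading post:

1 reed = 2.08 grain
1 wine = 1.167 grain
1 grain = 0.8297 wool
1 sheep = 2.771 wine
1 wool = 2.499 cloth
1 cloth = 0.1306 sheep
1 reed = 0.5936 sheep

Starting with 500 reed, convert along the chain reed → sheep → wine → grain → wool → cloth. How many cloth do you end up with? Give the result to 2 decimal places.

500 reed × 0.5936 = 296.8 sheep
296.8 sheep × 2.771 = 822.4328 wine
822.4328 wine × 1.167 = 959.7790776 grain
959.7790776 grain × 0.8297 = 796.32870068472 wool
796.32870068472 wool × 2.499 = 1990.02542301111528 cloth

1990.03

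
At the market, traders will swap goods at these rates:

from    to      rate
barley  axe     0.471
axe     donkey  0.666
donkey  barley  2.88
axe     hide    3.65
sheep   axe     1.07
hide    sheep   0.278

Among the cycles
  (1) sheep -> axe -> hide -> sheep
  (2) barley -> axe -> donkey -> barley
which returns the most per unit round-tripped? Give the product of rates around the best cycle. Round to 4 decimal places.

(1) 1.07 × 3.65 × 0.278 = 1.08573
(2) 0.471 × 0.666 × 2.88 = 0.90342
Highest is cycle (1) at 1.0857 (>1, arbitrage).

1.0857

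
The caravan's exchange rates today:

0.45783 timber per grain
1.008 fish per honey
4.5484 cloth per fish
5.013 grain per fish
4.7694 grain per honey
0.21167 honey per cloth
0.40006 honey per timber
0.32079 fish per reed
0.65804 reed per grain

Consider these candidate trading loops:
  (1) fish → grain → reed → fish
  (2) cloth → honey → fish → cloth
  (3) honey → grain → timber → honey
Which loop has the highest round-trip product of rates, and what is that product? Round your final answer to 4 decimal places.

(1) 5.013 × 0.65804 × 0.32079 = 1.05821
(2) 0.21167 × 1.008 × 4.5484 = 0.97046
(3) 4.7694 × 0.45783 × 0.40006 = 0.87356
Highest is cycle (1) at 1.0582 (>1, arbitrage).

1.0582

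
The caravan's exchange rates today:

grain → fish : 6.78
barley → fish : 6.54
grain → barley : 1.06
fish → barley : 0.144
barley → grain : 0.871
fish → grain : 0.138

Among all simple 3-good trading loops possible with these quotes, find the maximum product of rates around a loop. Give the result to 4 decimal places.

0.9567

barley→fish→grain→barley: 6.54 × 0.138 × 1.06 = 0.95667
barley→grain→fish→barley: 0.871 × 6.78 × 0.144 = 0.85037
Maximum is barley→fish→grain→barley at 0.9567; no arbitrage — every cycle loses value.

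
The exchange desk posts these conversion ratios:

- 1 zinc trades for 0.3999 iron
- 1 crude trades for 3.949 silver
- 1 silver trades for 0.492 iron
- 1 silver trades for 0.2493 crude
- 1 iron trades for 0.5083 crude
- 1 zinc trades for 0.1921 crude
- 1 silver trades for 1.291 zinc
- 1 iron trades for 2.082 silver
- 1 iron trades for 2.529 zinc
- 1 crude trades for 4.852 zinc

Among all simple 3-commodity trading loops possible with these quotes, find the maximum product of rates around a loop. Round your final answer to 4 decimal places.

zinc→iron→silver→zinc: 0.3999 × 2.082 × 1.291 = 1.07488
crude→silver→iron→crude: 3.949 × 0.492 × 0.5083 = 0.98758
crude→zinc→iron→crude: 4.852 × 0.3999 × 0.5083 = 0.98626
crude→silver→zinc→crude: 3.949 × 1.291 × 0.1921 = 0.97936
Maximum is zinc→iron→silver→zinc at 1.0749; arbitrage exists.

1.0749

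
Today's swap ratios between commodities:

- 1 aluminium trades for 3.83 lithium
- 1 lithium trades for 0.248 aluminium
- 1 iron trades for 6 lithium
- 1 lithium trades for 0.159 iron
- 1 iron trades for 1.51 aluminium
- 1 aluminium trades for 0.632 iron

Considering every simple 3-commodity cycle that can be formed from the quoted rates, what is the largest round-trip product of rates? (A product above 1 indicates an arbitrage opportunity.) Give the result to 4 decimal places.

aluminium→iron→lithium→aluminium: 0.632 × 6 × 0.248 = 0.94042
aluminium→lithium→iron→aluminium: 3.83 × 0.159 × 1.51 = 0.91954
Maximum is aluminium→iron→lithium→aluminium at 0.9404; no arbitrage — every cycle loses value.

0.9404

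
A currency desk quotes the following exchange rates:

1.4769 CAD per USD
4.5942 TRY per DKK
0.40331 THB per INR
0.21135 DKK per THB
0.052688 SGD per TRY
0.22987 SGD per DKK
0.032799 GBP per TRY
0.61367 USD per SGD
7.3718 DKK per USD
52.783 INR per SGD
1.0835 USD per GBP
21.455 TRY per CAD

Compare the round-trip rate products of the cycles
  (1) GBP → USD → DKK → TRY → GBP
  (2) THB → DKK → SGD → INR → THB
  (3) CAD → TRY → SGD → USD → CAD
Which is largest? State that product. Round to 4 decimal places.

(1) 1.0835 × 7.3718 × 4.5942 × 0.032799 = 1.20357
(2) 0.21135 × 0.22987 × 52.783 × 0.40331 = 1.03423
(3) 21.455 × 0.052688 × 0.61367 × 1.4769 = 1.02453
Highest is cycle (1) at 1.2036 (>1, arbitrage).

1.2036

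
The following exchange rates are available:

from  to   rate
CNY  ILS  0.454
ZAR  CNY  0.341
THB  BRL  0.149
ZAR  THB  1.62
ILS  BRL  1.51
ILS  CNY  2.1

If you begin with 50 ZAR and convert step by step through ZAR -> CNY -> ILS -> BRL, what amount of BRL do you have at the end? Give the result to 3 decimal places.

50 ZAR × 0.341 = 17.05 CNY
17.05 CNY × 0.454 = 7.7407 ILS
7.7407 ILS × 1.51 = 11.688457 BRL

11.688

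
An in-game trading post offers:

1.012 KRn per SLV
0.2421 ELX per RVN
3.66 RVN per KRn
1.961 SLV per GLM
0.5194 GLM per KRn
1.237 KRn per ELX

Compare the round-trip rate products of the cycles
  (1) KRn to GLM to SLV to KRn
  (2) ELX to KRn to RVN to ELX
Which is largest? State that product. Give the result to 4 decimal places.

(1) 0.5194 × 1.961 × 1.012 = 1.03077
(2) 1.237 × 3.66 × 0.2421 = 1.09609
Highest is cycle (2) at 1.0961 (>1, arbitrage).

1.0961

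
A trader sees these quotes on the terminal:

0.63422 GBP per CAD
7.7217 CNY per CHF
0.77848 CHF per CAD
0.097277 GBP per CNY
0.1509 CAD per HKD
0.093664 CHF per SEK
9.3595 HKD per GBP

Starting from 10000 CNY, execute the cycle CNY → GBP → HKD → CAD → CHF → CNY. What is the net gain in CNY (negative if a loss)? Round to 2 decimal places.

-1741.29

10000 CNY × 0.097277 = 972.77 GBP
972.77 GBP × 9.3595 = 9104.640815 HKD
9104.640815 HKD × 0.1509 = 1373.8902989835 CAD
1373.8902989835 CAD × 0.77848 = 1069.54611995267508 CHF
1069.54611995267508 CHF × 7.7217 = 8258.714274438571165236 CNY
Net change: 8258.714274438571165236 − 10000 = -1741.285725561428834764 CNY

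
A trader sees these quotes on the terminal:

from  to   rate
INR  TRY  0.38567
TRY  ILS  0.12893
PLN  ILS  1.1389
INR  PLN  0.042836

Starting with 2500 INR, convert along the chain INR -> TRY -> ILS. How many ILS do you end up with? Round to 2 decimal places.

2500 INR × 0.38567 = 964.175 TRY
964.175 TRY × 0.12893 = 124.31108275 ILS

124.31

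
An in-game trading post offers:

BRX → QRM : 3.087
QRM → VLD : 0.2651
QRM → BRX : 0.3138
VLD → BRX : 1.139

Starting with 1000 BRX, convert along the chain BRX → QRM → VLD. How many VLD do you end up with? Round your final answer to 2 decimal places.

818.36

1000 BRX × 3.087 = 3087 QRM
3087 QRM × 0.2651 = 818.3637 VLD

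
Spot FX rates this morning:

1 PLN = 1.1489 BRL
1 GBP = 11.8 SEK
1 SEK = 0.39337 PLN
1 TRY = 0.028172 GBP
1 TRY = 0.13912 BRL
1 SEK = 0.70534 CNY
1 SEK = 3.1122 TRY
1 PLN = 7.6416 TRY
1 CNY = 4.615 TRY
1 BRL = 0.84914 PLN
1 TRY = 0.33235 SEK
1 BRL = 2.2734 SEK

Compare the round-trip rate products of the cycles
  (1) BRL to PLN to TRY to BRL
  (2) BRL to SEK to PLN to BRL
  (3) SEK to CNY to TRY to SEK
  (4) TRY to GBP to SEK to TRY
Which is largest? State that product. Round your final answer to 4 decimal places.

(1) 0.84914 × 7.6416 × 0.13912 = 0.90272
(2) 2.2734 × 0.39337 × 1.1489 = 1.02745
(3) 0.70534 × 4.615 × 0.33235 = 1.08185
(4) 0.028172 × 11.8 × 3.1122 = 1.03459
Highest is cycle (3) at 1.0818 (>1, arbitrage).

1.0818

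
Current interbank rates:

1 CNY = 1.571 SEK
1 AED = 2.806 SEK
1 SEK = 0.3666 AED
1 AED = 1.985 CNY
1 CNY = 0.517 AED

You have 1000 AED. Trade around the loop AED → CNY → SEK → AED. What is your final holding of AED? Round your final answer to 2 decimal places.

1143.22

1000 AED × 1.985 = 1985 CNY
1985 CNY × 1.571 = 3118.435 SEK
3118.435 SEK × 0.3666 = 1143.218271 AED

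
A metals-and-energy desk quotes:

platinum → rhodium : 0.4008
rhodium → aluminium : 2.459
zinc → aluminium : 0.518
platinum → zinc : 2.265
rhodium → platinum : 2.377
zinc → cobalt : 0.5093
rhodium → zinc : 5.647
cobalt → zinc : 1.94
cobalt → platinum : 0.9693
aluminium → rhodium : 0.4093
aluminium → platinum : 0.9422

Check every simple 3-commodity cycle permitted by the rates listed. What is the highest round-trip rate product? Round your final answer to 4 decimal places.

zinc→aluminium→rhodium→zinc: 0.518 × 0.4093 × 5.647 = 1.19726
platinum→zinc→cobalt→platinum: 2.265 × 0.5093 × 0.9693 = 1.11815
platinum→zinc→aluminium→platinum: 2.265 × 0.518 × 0.9422 = 1.10545
platinum→rhodium→aluminium→platinum: 0.4008 × 2.459 × 0.9422 = 0.92860
Maximum is zinc→aluminium→rhodium→zinc at 1.1973; arbitrage exists.

1.1973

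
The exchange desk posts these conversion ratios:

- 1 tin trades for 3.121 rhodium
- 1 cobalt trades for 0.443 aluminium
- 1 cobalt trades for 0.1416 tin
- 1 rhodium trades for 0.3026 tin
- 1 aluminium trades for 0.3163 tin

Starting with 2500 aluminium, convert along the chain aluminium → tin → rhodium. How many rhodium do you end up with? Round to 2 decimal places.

2467.93

2500 aluminium × 0.3163 = 790.75 tin
790.75 tin × 3.121 = 2467.93075 rhodium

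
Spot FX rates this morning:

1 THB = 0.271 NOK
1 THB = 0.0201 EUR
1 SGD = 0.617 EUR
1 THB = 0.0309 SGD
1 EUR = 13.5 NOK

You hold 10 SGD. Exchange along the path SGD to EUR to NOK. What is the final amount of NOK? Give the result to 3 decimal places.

10 SGD × 0.617 = 6.17 EUR
6.17 EUR × 13.5 = 83.295 NOK

83.295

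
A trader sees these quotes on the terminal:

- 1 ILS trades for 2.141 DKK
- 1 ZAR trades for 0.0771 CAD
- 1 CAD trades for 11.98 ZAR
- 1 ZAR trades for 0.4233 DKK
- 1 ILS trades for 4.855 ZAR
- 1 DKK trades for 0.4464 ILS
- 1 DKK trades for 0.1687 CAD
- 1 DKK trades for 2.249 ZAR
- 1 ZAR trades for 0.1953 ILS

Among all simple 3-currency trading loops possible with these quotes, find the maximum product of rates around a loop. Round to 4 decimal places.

0.9404

ZAR→ILS→DKK→ZAR: 0.1953 × 2.141 × 2.249 = 0.94039
ZAR→DKK→ILS→ZAR: 0.4233 × 0.4464 × 4.855 = 0.91741
CAD→ZAR→DKK→CAD: 11.98 × 0.4233 × 0.1687 = 0.85550
Maximum is ZAR→ILS→DKK→ZAR at 0.9404; no arbitrage — every cycle loses value.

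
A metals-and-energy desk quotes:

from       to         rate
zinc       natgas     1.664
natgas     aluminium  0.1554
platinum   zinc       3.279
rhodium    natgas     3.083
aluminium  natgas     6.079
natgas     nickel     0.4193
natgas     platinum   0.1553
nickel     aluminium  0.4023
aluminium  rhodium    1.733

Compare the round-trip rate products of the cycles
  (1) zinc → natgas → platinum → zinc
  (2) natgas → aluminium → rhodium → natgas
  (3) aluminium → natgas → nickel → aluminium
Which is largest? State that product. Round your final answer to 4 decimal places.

1.0254

(1) 1.664 × 0.1553 × 3.279 = 0.84736
(2) 0.1554 × 1.733 × 3.083 = 0.83028
(3) 6.079 × 0.4193 × 0.4023 = 1.02543
Highest is cycle (3) at 1.0254 (>1, arbitrage).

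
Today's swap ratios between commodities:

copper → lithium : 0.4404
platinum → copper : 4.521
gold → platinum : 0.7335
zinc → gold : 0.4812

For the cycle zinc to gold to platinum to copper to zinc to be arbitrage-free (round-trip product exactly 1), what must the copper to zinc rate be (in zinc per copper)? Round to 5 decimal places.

0.62667

Known legs of the cycle: 0.4812 × 0.7335 × 4.521 = 1.5957330642
For no arbitrage the full-cycle product must be 1, so the missing rate is 1 / 1.5957330642 ≈ 0.6266712.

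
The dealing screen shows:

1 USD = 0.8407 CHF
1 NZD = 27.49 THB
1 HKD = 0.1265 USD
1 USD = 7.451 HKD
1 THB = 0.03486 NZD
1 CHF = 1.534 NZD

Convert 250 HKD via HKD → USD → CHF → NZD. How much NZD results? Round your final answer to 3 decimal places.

250 HKD × 0.1265 = 31.625 USD
31.625 USD × 0.8407 = 26.5871375 CHF
26.5871375 CHF × 1.534 = 40.784668925 NZD

40.785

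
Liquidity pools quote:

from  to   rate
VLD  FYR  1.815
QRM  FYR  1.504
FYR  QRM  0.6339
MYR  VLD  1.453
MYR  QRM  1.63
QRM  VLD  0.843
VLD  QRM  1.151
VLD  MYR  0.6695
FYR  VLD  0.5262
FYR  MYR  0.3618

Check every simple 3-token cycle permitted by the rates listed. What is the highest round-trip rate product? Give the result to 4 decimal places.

FYR→QRM→VLD→FYR: 0.6339 × 0.843 × 1.815 = 0.96990
FYR→MYR→VLD→FYR: 0.3618 × 1.453 × 1.815 = 0.95414
MYR→QRM→VLD→MYR: 1.63 × 0.843 × 0.6695 = 0.91995
FYR→VLD→QRM→FYR: 0.5262 × 1.151 × 1.504 = 0.91091
FYR→MYR→QRM→FYR: 0.3618 × 1.63 × 1.504 = 0.88696
Maximum is FYR→QRM→VLD→FYR at 0.9699; no arbitrage — every cycle loses value.

0.9699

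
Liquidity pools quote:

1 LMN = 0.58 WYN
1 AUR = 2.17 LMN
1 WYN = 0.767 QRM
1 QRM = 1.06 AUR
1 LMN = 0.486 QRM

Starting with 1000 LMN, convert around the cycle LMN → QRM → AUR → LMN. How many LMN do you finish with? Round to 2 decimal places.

1117.90

1000 LMN × 0.486 = 486 QRM
486 QRM × 1.06 = 515.16 AUR
515.16 AUR × 2.17 = 1117.8972 LMN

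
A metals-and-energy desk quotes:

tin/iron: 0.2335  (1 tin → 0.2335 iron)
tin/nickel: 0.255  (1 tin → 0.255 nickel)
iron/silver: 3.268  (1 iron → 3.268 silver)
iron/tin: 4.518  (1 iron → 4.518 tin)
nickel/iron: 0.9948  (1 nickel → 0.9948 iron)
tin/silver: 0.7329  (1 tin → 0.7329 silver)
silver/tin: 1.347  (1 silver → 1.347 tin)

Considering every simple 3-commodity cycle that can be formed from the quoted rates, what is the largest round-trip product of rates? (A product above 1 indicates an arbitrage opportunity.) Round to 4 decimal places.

1.1461

iron→tin→nickel→iron: 4.518 × 0.255 × 0.9948 = 1.14610
iron→silver→tin→iron: 3.268 × 1.347 × 0.2335 = 1.02787
Maximum is iron→tin→nickel→iron at 1.1461; arbitrage exists.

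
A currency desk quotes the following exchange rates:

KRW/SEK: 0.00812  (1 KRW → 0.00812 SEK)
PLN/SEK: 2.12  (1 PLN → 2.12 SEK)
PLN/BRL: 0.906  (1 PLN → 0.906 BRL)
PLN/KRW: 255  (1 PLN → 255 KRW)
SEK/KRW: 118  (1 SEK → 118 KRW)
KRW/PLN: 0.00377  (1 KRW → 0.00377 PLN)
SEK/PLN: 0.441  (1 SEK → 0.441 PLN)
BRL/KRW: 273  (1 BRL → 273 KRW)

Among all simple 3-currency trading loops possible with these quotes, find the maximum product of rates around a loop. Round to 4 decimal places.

0.9431

PLN→SEK→KRW→PLN: 2.12 × 118 × 0.00377 = 0.94310
PLN→BRL→KRW→PLN: 0.906 × 273 × 0.00377 = 0.93246
PLN→KRW→SEK→PLN: 255 × 0.00812 × 0.441 = 0.91313
Maximum is PLN→SEK→KRW→PLN at 0.9431; no arbitrage — every cycle loses value.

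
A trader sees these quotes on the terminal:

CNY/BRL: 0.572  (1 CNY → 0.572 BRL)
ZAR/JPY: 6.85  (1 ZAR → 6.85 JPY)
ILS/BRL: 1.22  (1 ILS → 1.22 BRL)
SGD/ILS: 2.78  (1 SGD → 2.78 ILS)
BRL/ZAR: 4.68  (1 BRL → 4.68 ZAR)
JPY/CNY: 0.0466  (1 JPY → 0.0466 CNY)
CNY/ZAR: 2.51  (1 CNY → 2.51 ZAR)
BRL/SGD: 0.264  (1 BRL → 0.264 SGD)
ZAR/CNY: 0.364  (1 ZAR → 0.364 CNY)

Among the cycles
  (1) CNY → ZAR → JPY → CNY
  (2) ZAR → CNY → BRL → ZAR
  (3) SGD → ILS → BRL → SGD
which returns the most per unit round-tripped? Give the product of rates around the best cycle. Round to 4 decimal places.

0.9744

(1) 2.51 × 6.85 × 0.0466 = 0.80122
(2) 0.364 × 0.572 × 4.68 = 0.97441
(3) 2.78 × 1.22 × 0.264 = 0.89538
Highest is cycle (2) at 0.9744 (≤1, no arbitrage).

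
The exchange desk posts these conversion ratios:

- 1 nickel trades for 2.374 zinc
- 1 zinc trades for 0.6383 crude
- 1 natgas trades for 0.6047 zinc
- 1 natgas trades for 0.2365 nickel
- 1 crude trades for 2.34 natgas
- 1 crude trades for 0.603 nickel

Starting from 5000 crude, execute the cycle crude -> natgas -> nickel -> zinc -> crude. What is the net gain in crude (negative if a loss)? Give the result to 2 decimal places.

5000 crude × 2.34 = 11700 natgas
11700 natgas × 0.2365 = 2767.05 nickel
2767.05 nickel × 2.374 = 6568.9767 zinc
6568.9767 zinc × 0.6383 = 4192.97782761 crude
Net change: 4192.97782761 − 5000 = -807.02217239 crude

-807.02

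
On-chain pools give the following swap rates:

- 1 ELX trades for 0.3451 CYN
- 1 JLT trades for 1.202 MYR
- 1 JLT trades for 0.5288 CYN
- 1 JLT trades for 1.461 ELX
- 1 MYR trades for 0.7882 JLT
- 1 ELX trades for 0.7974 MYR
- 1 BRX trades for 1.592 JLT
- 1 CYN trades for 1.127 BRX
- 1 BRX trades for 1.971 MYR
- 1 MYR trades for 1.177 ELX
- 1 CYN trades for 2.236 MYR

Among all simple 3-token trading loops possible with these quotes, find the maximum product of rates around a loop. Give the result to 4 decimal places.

0.9488

BRX→JLT→CYN→BRX: 1.592 × 0.5288 × 1.127 = 0.94876
JLT→CYN→MYR→JLT: 0.5288 × 2.236 × 0.7882 = 0.93197
JLT→ELX→MYR→JLT: 1.461 × 0.7974 × 0.7882 = 0.91825
MYR→ELX→CYN→MYR: 1.177 × 0.3451 × 2.236 = 0.90822
Maximum is BRX→JLT→CYN→BRX at 0.9488; no arbitrage — every cycle loses value.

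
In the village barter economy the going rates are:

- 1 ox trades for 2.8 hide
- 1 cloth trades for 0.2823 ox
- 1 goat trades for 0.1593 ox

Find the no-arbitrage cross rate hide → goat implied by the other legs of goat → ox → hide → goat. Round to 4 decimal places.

2.2420

Known legs of the cycle: 0.1593 × 2.8 = 0.44604
For no arbitrage the full-cycle product must be 1, so the missing rate is 1 / 0.44604 ≈ 2.241951.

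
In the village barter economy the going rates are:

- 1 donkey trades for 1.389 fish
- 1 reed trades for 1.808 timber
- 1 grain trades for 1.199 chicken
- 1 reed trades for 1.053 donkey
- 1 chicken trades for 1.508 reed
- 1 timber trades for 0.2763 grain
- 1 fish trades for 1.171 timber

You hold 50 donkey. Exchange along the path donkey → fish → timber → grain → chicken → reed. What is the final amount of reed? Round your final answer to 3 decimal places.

40.628

50 donkey × 1.389 = 69.45 fish
69.45 fish × 1.171 = 81.32595 timber
81.32595 timber × 0.2763 = 22.470359985 grain
22.470359985 grain × 1.199 = 26.941961622015 chicken
26.941961622015 chicken × 1.508 = 40.62847812599862 reed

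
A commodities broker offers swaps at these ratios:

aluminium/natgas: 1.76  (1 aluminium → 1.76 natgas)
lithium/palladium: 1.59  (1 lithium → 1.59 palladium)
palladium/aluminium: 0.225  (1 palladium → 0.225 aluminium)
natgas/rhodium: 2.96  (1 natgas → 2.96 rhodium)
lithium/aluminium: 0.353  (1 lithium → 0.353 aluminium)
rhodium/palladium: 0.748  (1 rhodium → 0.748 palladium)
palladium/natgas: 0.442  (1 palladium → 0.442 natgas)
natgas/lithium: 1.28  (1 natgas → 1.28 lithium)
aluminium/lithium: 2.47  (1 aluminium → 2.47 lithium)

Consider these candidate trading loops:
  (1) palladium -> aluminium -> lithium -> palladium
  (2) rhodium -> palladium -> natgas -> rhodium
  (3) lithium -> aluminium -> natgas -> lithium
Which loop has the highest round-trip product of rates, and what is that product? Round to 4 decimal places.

(1) 0.225 × 2.47 × 1.59 = 0.88364
(2) 0.748 × 0.442 × 2.96 = 0.97862
(3) 0.353 × 1.76 × 1.28 = 0.79524
Highest is cycle (2) at 0.9786 (≤1, no arbitrage).

0.9786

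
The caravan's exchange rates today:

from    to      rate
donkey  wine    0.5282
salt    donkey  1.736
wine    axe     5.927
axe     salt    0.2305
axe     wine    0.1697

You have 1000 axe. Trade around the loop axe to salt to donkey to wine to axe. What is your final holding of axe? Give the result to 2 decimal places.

1252.72

1000 axe × 0.2305 = 230.5 salt
230.5 salt × 1.736 = 400.148 donkey
400.148 donkey × 0.5282 = 211.3581736 wine
211.3581736 wine × 5.927 = 1252.7198949272 axe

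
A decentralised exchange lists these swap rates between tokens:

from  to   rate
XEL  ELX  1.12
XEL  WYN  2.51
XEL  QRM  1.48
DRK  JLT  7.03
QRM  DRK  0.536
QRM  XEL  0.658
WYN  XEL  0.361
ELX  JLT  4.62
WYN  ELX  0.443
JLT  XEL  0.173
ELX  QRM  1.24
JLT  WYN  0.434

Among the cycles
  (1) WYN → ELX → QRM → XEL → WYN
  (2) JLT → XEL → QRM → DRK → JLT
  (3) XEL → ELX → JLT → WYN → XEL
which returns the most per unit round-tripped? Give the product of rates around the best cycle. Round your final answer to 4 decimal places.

(1) 0.443 × 1.24 × 0.658 × 2.51 = 0.90725
(2) 0.173 × 1.48 × 0.536 × 7.03 = 0.96478
(3) 1.12 × 4.62 × 0.434 × 0.361 = 0.81069
Highest is cycle (2) at 0.9648 (≤1, no arbitrage).

0.9648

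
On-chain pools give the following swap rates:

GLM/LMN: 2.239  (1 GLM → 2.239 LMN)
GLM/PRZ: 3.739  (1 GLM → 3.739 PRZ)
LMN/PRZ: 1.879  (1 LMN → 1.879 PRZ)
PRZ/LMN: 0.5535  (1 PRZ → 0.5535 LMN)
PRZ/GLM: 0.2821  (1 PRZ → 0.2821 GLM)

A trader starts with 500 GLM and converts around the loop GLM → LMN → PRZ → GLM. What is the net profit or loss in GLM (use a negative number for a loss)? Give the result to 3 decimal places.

93.409

500 GLM × 2.239 = 1119.5 LMN
1119.5 LMN × 1.879 = 2103.5405 PRZ
2103.5405 PRZ × 0.2821 = 593.40877505 GLM
Net change: 593.40877505 − 500 = 93.40877505 GLM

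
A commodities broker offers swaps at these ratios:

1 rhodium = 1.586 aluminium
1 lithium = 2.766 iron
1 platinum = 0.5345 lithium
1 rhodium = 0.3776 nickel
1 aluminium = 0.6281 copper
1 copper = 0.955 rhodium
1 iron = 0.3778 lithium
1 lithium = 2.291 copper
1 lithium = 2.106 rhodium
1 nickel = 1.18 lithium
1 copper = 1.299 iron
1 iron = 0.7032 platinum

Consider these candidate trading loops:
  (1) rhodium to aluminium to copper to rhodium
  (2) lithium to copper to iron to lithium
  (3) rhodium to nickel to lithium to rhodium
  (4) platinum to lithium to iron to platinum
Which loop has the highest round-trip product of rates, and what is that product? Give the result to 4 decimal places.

(1) 1.586 × 0.6281 × 0.955 = 0.95134
(2) 2.291 × 1.299 × 0.3778 = 1.12434
(3) 0.3776 × 1.18 × 2.106 = 0.93837
(4) 0.5345 × 2.766 × 0.7032 = 1.03963
Highest is cycle (2) at 1.1243 (>1, arbitrage).

1.1243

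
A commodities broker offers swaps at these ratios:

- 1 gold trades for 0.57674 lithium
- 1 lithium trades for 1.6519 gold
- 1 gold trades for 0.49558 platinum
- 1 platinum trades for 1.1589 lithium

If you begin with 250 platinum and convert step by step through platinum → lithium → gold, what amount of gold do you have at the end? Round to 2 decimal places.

250 platinum × 1.1589 = 289.725 lithium
289.725 lithium × 1.6519 = 478.5967275 gold

478.60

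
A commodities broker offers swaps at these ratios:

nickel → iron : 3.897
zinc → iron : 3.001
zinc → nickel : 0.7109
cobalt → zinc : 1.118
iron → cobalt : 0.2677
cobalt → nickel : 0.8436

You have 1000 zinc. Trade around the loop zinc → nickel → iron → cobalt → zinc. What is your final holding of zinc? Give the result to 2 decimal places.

829.14

1000 zinc × 0.7109 = 710.9 nickel
710.9 nickel × 3.897 = 2770.3773 iron
2770.3773 iron × 0.2677 = 741.63000321 cobalt
741.63000321 cobalt × 1.118 = 829.14234358878 zinc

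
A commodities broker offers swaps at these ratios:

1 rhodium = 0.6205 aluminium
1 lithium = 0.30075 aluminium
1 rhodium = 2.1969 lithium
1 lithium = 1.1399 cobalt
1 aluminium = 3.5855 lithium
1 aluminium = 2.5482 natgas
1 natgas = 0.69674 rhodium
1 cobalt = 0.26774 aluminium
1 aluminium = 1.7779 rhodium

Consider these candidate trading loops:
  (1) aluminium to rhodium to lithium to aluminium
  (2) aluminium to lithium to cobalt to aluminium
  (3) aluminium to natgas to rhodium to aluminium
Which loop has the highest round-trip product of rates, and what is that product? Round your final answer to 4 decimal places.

1.1747

(1) 1.7779 × 2.1969 × 0.30075 = 1.17469
(2) 3.5855 × 1.1399 × 0.26774 = 1.09428
(3) 2.5482 × 0.69674 × 0.6205 = 1.10166
Highest is cycle (1) at 1.1747 (>1, arbitrage).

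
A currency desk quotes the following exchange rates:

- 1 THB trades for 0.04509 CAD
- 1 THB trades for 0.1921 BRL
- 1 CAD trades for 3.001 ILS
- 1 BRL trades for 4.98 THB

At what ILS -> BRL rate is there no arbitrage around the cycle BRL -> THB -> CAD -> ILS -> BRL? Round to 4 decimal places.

1.4840

Known legs of the cycle: 4.98 × 0.04509 × 3.001 = 0.6738691482
For no arbitrage the full-cycle product must be 1, so the missing rate is 1 / 0.6738691482 ≈ 1.483968.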